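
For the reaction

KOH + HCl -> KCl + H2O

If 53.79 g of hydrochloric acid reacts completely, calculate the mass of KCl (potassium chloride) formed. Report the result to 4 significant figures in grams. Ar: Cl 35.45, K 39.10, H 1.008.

M(HCl) = 1.008 + 35.45 = 36.458 g/mol.
M(KCl) = 39.10 + 35.45 = 74.55 g/mol.
n(HCl) = 53.790 g / 36.458 g/mol = 1.4754 mol.
From the equation the HCl:KCl mole ratio is 1:1, so n(KCl) = 1.4754 × 1/1 = 1.4754 mol.
Mass of KCl = 1.4754 mol × 74.55 g/mol = 109.99 g.

110.0 g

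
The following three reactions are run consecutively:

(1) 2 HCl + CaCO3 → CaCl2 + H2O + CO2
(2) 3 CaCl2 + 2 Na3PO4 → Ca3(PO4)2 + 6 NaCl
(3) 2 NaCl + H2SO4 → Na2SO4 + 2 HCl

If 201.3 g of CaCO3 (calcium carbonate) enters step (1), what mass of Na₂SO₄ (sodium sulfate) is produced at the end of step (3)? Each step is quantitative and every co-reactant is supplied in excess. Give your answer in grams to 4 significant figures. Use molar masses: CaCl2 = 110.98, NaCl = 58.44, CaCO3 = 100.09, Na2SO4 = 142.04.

285.7 g

n(CaCO3) = 201.3 / 100.09 = 2.0112 mol.
Reaction (1): CaCO3→CaCl2 ratio 1:1 ⇒ n(CaCl2) = 2.0112 mol.
Reaction (2): CaCl2→NaCl ratio 3:6 ⇒ n(NaCl) = 4.0224 mol.
Reaction (3): NaCl→Na2SO4 ratio 2:1 ⇒ n(Na2SO4) = 2.0112 mol.
Mass of Na2SO4 = 2.0112 × 142.04 = 285.67 g.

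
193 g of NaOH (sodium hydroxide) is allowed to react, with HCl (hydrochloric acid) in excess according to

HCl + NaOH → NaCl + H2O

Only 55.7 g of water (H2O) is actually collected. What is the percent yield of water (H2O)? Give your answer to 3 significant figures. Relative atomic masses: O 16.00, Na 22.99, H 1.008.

64.1 %

M(NaOH) = 22.99 + 16.00 + 1.008 = 39.998 g/mol.
M(H2O) = 2(1.008) + 16.00 = 18.016 g/mol.
n(NaOH) = 193.0 g / 39.998 g/mol = 4.825 mol.
From the equation the NaOH:H2O mole ratio is 1:1, so n(H2O) = 4.825 × 1/1 = 4.825 mol.
Mass of H2O = 4.825 mol × 18.016 g/mol = 86.93 g.
This is the theoretical yield. Percent yield = 55.7 g / 86.93 g × 100% = 64.07%.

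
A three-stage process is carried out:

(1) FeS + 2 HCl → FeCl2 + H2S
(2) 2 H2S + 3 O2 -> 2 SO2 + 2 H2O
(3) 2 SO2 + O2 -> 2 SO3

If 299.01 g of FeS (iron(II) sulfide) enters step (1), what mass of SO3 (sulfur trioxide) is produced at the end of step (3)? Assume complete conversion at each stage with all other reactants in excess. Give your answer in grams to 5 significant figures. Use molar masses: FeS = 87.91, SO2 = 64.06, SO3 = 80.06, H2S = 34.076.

n(FeS) = 299.01 / 87.91 = 3.40132 mol.
Reaction (1): FeS→H2S ratio 1:1 ⇒ n(H2S) = 3.40132 mol.
Reaction (2): H2S→SO2 ratio 2:2 ⇒ n(SO2) = 3.40132 mol.
Reaction (3): SO2→SO3 ratio 2:2 ⇒ n(SO3) = 3.40132 mol.
Mass of SO3 = 3.40132 × 80.06 = 272.310 g.

272.31 g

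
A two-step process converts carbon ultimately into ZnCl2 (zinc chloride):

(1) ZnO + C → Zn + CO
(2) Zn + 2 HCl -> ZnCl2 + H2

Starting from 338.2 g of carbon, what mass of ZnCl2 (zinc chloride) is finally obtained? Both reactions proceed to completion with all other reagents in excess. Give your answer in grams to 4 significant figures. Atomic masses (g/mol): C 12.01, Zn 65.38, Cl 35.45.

M(C) = 12.01 g/mol.
M(ZnCl2) = 65.38 + 2(35.45) = 136.28 g/mol.
n(C) = 338.20 / 12.01 = 28.160 mol.
Step 1 gives a 1:1 ratio of C to Zn, so n(Zn) = 28.160 mol.
In step 2 the Zn:ZnCl2 ratio is 1:1, so n(ZnCl2) = 28.160 mol.
Mass of ZnCl2 = 28.160 × 136.28 = 3837.6 g.

3838 g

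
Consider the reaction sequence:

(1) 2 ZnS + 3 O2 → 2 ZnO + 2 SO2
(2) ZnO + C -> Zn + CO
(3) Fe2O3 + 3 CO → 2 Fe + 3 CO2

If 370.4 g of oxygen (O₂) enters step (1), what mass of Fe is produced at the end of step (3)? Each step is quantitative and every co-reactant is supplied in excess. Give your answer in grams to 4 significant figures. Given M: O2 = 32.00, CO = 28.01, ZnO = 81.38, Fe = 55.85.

n(O2) = 370.4 / 32.00 = 11.575 mol.
Reaction (1): O2→ZnO ratio 3:2 ⇒ n(ZnO) = 7.7167 mol.
Reaction (2): ZnO→CO ratio 1:1 ⇒ n(CO) = 7.7167 mol.
Reaction (3): CO→Fe ratio 3:2 ⇒ n(Fe) = 5.1444 mol.
Mass of Fe = 5.1444 × 55.85 = 287.32 g.

287.3 g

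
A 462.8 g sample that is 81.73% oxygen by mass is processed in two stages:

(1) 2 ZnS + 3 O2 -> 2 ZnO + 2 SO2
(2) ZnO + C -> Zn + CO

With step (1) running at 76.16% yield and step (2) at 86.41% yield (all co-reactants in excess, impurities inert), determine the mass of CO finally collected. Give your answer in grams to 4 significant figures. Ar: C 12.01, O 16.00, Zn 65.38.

Pure O2 = 462.8 × 0.8173 = 378.25 g.
M(O2) = 2(16.00) = 32.00 g/mol.
M(CO) = 12.01 + 16.00 = 28.01 g/mol.
n(O2) = 378.25 / 32.00 = 11.820 mol.
Step 1 (O2:ZnO = 3:2): theoretical n(ZnO) = 7.8801 mol; at 76.16% yield, n(ZnO) = 6.0015 mol.
Step 2 (ZnO:CO = 1:1): theoretical n(CO) = 6.0015 mol, so theoretical mass = 6.0015 × 28.01 = 168.10 g.
At 86.41% yield, actual mass of CO = 168.10 × 0.8641 = 145.26 g.

145.3 g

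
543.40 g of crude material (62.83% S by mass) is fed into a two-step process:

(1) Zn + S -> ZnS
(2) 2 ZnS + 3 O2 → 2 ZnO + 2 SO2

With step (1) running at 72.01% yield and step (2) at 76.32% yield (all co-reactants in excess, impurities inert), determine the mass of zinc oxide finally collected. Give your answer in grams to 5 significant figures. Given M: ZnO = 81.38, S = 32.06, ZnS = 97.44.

476.29 g

Pure S = 543.40 × 0.6283 = 341.418 g.
n(S) = 341.418 / 32.06 = 10.6494 mol.
Step 1 (S:ZnS = 1:1): theoretical n(ZnS) = 10.6494 mol; at 72.01% yield, n(ZnS) = 7.66860 mol.
Step 2 (ZnS:ZnO = 2:2): theoretical n(ZnO) = 7.66860 mol, so theoretical mass = 7.66860 × 81.38 = 624.071 g.
At 76.32% yield, actual mass of ZnO = 624.071 × 0.7632 = 476.291 g.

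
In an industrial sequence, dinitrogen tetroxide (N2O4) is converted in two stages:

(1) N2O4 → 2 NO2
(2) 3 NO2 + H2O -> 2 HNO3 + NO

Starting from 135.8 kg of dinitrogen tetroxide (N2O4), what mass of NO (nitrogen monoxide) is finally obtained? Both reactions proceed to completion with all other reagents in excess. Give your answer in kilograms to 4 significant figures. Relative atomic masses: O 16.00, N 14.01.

29.53 kg

M(N2O4) = 2(14.01) + 4(16.00) = 92.02 g/mol.
M(NO) = 14.01 + 16.00 = 30.01 g/mol.
135.8 kg = 135800 g.
n(N2O4) = 135800 / 92.02 = 1475.8 mol.
Step 1 gives a 1:2 ratio of N2O4 to NO2, so n(NO2) = 2951.5 mol.
In step 2 the NO2:NO ratio is 3:1, so n(NO) = 983.84 mol.
Mass of NO = 983.84 × 30.01 = 29525 g = 29.53 kg.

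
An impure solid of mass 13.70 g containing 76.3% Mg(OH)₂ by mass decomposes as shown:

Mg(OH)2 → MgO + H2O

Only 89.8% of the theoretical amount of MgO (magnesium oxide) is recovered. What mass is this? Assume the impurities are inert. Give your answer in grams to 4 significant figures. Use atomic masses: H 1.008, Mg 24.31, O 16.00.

Pure Mg(OH)2 available = 13.70 g × 0.763 = 10.453 g.
M(Mg(OH)2) = 24.31 + 2(16.00) + 2(1.008) = 58.326 g/mol.
M(MgO) = 24.31 + 16.00 = 40.31 g/mol.
n(Mg(OH)2) = 10.453 g / 58.326 g/mol = 0.17922 mol.
From the equation the Mg(OH)2:MgO mole ratio is 1:1, so n(MgO) = 0.17922 × 1/1 = 0.17922 mol.
Mass of MgO = 0.17922 mol × 40.31 g/mol = 7.2243 g.
Actual mass collected = 7.2243 g × 0.898 = 6.4874 g.

6.487 g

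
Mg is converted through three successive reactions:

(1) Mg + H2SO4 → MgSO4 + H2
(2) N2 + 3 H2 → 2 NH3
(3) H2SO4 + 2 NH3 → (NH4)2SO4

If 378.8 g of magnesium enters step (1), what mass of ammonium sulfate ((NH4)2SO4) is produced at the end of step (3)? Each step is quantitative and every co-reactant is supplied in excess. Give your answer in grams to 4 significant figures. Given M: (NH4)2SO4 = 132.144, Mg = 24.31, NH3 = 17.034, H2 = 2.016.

686.4 g

n(Mg) = 378.8 / 24.31 = 15.582 mol.
Reaction (1): Mg→H2 ratio 1:1 ⇒ n(H2) = 15.582 mol.
Reaction (2): H2→NH3 ratio 3:2 ⇒ n(NH3) = 10.388 mol.
Reaction (3): NH3→(NH4)2SO4 ratio 2:1 ⇒ n((NH4)2SO4) = 5.1940 mol.
Mass of (NH4)2SO4 = 5.1940 × 132.144 = 686.36 g.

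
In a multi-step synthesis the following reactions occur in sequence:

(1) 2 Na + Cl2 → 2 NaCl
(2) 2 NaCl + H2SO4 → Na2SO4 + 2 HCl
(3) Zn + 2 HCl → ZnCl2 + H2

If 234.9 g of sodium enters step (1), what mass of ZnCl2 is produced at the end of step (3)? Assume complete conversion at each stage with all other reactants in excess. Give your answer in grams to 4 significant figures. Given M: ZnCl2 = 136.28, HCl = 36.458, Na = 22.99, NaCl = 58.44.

n(Na) = 234.9 / 22.99 = 10.217 mol.
Reaction (1): Na→NaCl ratio 2:2 ⇒ n(NaCl) = 10.217 mol.
Reaction (2): NaCl→HCl ratio 2:2 ⇒ n(HCl) = 10.217 mol.
Reaction (3): HCl→ZnCl2 ratio 2:1 ⇒ n(ZnCl2) = 5.1087 mol.
Mass of ZnCl2 = 5.1087 × 136.28 = 696.22 g.

696.2 g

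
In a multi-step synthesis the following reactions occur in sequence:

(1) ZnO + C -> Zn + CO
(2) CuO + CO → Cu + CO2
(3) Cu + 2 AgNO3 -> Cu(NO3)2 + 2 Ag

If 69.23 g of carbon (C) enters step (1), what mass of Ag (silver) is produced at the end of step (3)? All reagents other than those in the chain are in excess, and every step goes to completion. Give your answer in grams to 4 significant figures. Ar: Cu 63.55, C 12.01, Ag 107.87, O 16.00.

1244 g

M(C) = 12.01 g/mol.
M(Ag) = 107.87 g/mol.
n(C) = 69.23 / 12.01 = 5.7644 mol.
Reaction (1): C→CO ratio 1:1 ⇒ n(CO) = 5.7644 mol.
Reaction (2): CO→Cu ratio 1:1 ⇒ n(Cu) = 5.7644 mol.
Reaction (3): Cu→Ag ratio 1:2 ⇒ n(Ag) = 11.529 mol.
Mass of Ag = 11.529 × 107.87 = 1243.6 g.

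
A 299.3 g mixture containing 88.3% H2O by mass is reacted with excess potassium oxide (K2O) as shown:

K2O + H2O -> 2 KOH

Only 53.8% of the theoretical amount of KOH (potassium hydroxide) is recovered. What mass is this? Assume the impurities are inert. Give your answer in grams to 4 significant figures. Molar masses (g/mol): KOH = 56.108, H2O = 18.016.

Pure H2O available = 299.3 g × 0.883 = 264.28 g.
n(H2O) = 264.28 g / 18.016 g/mol = 14.669 mol.
From the equation the H2O:KOH mole ratio is 1:2, so n(KOH) = 14.669 × 2/1 = 29.339 mol.
Mass of KOH = 29.339 mol × 56.108 g/mol = 1646.1 g.
Actual mass collected = 1646.1 g × 0.538 = 885.62 g.

885.6 g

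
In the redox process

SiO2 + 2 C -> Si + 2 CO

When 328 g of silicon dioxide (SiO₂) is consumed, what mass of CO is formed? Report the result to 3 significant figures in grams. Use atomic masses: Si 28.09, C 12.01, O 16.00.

306 g

M(SiO2) = 28.09 + 2(16.00) = 60.09 g/mol.
M(CO) = 12.01 + 16.00 = 28.01 g/mol.
n(SiO2) = 328.0 g / 60.09 g/mol = 5.458 mol.
From the equation the SiO2:CO mole ratio is 1:2, so n(CO) = 5.458 × 2/1 = 10.92 mol.
Mass of CO = 10.92 mol × 28.01 g/mol = 305.8 g.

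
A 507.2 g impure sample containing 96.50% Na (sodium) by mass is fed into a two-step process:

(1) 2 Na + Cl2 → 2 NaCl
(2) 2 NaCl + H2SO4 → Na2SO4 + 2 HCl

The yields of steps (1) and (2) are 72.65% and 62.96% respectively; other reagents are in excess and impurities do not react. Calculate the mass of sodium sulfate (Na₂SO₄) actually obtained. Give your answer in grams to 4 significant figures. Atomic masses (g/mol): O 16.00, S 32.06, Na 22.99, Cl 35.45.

691.6 g

Pure Na = 507.2 × 0.9650 = 489.45 g.
M(Na) = 22.99 g/mol.
M(Na2SO4) = 2(22.99) + 32.06 + 4(16.00) = 142.04 g/mol.
n(Na) = 489.45 / 22.99 = 21.290 mol.
Step 1 (Na:NaCl = 2:2): theoretical n(NaCl) = 21.290 mol; at 72.65% yield, n(NaCl) = 15.467 mol.
Step 2 (NaCl:Na2SO4 = 2:1): theoretical n(Na2SO4) = 7.7334 mol, so theoretical mass = 7.7334 × 142.04 = 1098.5 g.
At 62.96% yield, actual mass of Na2SO4 = 1098.5 × 0.6296 = 691.59 g.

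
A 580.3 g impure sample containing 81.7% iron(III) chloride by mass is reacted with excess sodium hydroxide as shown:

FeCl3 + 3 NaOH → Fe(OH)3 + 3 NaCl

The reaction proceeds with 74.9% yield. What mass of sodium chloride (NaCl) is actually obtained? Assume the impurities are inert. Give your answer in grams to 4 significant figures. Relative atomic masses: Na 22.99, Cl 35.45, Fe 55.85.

383.8 g

Pure FeCl3 available = 580.3 g × 0.817 = 474.11 g.
M(FeCl3) = 55.85 + 3(35.45) = 162.20 g/mol.
M(NaCl) = 22.99 + 35.45 = 58.44 g/mol.
n(FeCl3) = 474.11 g / 162.20 g/mol = 2.9230 mol.
From the equation the FeCl3:NaCl mole ratio is 1:3, so n(NaCl) = 2.9230 × 3/1 = 8.7689 mol.
Mass of NaCl = 8.7689 mol × 58.44 g/mol = 512.45 g.
Actual mass collected = 512.45 g × 0.749 = 383.83 g.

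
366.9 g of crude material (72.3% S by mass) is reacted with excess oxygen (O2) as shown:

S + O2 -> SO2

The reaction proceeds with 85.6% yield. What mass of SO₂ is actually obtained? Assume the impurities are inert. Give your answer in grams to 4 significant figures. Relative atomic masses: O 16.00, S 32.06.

453.7 g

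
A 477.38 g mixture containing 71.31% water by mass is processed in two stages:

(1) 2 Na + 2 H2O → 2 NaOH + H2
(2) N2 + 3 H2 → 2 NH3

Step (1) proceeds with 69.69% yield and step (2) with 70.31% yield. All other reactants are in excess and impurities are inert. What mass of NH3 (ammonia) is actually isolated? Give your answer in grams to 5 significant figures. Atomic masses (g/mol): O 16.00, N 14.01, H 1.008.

52.570 g

Pure H2O = 477.38 × 0.7131 = 340.420 g.
M(H2O) = 2(1.008) + 16.00 = 18.016 g/mol.
M(NH3) = 14.01 + 3(1.008) = 17.034 g/mol.
n(H2O) = 340.420 / 18.016 = 18.8954 mol.
Step 1 (H2O:H2 = 2:1): theoretical n(H2) = 9.44770 mol; at 69.69% yield, n(H2) = 6.58411 mol.
Step 2 (H2:NH3 = 3:2): theoretical n(NH3) = 4.38940 mol, so theoretical mass = 4.38940 × 17.034 = 74.7691 g.
At 70.31% yield, actual mass of NH3 = 74.7691 × 0.7031 = 52.5702 g.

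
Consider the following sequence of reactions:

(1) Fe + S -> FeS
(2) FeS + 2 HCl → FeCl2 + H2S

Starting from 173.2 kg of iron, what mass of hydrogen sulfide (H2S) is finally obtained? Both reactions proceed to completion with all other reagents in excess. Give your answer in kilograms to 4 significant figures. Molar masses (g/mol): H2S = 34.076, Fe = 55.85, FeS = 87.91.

173.2 kg = 173200 g.
n(Fe) = 173200 / 55.85 = 3101.2 mol.
Step 1 gives a 1:1 ratio of Fe to FeS, so n(FeS) = 3101.2 mol.
In step 2 the FeS:H2S ratio is 1:1, so n(H2S) = 3101.2 mol.
Mass of H2S = 3101.2 × 34.076 = 105680 g = 105.7 kg.

105.7 kg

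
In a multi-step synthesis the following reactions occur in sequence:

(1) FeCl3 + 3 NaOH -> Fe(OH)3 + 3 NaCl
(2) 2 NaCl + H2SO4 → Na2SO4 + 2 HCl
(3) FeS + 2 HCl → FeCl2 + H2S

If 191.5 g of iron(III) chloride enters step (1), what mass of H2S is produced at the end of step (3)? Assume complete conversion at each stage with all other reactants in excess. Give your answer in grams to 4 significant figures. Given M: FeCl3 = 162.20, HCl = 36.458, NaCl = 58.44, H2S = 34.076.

60.35 g

n(FeCl3) = 191.5 / 162.20 = 1.1806 mol.
Reaction (1): FeCl3→NaCl ratio 1:3 ⇒ n(NaCl) = 3.5419 mol.
Reaction (2): NaCl→HCl ratio 2:2 ⇒ n(HCl) = 3.5419 mol.
Reaction (3): HCl→H2S ratio 2:1 ⇒ n(H2S) = 1.7710 mol.
Mass of H2S = 1.7710 × 34.076 = 60.347 g.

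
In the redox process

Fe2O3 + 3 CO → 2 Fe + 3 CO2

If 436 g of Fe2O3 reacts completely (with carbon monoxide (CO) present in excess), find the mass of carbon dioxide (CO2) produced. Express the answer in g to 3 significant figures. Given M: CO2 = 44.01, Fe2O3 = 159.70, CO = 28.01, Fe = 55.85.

360 g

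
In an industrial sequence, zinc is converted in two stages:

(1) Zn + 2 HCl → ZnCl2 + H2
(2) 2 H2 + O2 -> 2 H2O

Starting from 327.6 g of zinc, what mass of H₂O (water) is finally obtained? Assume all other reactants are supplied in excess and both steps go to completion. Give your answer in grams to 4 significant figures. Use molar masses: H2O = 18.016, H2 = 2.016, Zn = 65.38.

90.27 g

n(Zn) = 327.60 / 65.38 = 5.0107 mol.
Step 1 gives a 1:1 ratio of Zn to H2, so n(H2) = 5.0107 mol.
In step 2 the H2:H2O ratio is 2:2, so n(H2O) = 5.0107 mol.
Mass of H2O = 5.0107 × 18.016 = 90.273 g.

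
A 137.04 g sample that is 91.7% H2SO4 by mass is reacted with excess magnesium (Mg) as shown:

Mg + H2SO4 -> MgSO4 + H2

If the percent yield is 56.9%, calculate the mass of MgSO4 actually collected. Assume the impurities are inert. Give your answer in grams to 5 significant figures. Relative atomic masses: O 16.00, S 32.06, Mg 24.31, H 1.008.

87.758 g

Pure H2SO4 available = 137.04 g × 0.917 = 125.666 g.
M(H2SO4) = 2(1.008) + 32.06 + 4(16.00) = 98.076 g/mol.
M(MgSO4) = 24.31 + 32.06 + 4(16.00) = 120.37 g/mol.
n(H2SO4) = 125.666 g / 98.076 g/mol = 1.28131 mol.
From the equation the H2SO4:MgSO4 mole ratio is 1:1, so n(MgSO4) = 1.28131 × 1/1 = 1.28131 mol.
Mass of MgSO4 = 1.28131 mol × 120.37 g/mol = 154.231 g.
Actual mass collected = 154.231 g × 0.569 = 87.7575 g.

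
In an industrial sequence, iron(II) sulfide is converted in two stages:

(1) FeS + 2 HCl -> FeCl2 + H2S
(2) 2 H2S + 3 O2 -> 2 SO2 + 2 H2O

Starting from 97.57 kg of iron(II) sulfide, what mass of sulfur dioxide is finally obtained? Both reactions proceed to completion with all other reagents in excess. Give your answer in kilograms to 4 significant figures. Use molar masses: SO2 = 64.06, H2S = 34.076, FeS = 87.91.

71.10 kg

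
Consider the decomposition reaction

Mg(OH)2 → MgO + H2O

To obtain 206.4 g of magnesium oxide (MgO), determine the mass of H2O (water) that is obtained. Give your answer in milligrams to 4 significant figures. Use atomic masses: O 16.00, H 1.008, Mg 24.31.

M(MgO) = 24.31 + 16.00 = 40.31 g/mol.
M(H2O) = 2(1.008) + 16.00 = 18.016 g/mol.
n(MgO) = 206.40 g / 40.31 g/mol = 5.1203 mol.
From the equation the MgO:H2O mole ratio is 1:1, so n(H2O) = 5.1203 × 1/1 = 5.1203 mol.
Mass of H2O = 5.1203 mol × 18.016 g/mol = 92.248 g.
Converting to mg: 92.248 g = 92250 mg.

92250 mg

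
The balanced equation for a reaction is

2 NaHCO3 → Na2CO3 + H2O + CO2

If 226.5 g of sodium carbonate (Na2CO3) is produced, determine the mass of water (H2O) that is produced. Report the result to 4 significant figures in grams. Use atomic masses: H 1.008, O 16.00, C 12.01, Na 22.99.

M(Na2CO3) = 2(22.99) + 12.01 + 3(16.00) = 105.99 g/mol.
M(H2O) = 2(1.008) + 16.00 = 18.016 g/mol.
n(Na2CO3) = 226.50 g / 105.99 g/mol = 2.1370 mol.
From the equation the Na2CO3:H2O mole ratio is 1:1, so n(H2O) = 2.1370 × 1/1 = 2.1370 mol.
Mass of H2O = 2.1370 mol × 18.016 g/mol = 38.500 g.

38.50 g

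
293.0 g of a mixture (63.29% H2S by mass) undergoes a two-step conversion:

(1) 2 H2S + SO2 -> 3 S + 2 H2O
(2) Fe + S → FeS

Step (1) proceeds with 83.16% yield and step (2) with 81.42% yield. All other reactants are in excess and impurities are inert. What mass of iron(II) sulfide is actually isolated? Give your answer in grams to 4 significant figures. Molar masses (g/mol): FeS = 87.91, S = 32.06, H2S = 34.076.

485.9 g

Pure H2S = 293.0 × 0.6329 = 185.44 g.
n(H2S) = 185.44 / 34.076 = 5.4419 mol.
Step 1 (H2S:S = 2:3): theoretical n(S) = 8.1629 mol; at 83.16% yield, n(S) = 6.7883 mol.
Step 2 (S:FeS = 1:1): theoretical n(FeS) = 6.7883 mol, so theoretical mass = 6.7883 × 87.91 = 596.76 g.
At 81.42% yield, actual mass of FeS = 596.76 × 0.8142 = 485.88 g.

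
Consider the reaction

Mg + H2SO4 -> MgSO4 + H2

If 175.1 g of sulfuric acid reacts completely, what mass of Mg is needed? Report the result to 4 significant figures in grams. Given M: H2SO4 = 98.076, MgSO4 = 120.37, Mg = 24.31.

43.40 g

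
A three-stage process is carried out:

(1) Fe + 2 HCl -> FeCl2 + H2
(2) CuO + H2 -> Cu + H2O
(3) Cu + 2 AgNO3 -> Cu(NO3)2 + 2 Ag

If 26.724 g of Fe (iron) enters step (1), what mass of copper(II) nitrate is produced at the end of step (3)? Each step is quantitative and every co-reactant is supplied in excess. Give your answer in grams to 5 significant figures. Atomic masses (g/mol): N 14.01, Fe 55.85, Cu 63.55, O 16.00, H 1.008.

M(Fe) = 55.85 g/mol.
M(Cu(NO3)2) = 63.55 + 2(14.01) + 6(16.00) = 187.57 g/mol.
n(Fe) = 26.724 / 55.85 = 0.478496 mol.
Reaction (1): Fe→H2 ratio 1:1 ⇒ n(H2) = 0.478496 mol.
Reaction (2): H2→Cu ratio 1:1 ⇒ n(Cu) = 0.478496 mol.
Reaction (3): Cu→Cu(NO3)2 ratio 1:1 ⇒ n(Cu(NO3)2) = 0.478496 mol.
Mass of Cu(NO3)2 = 0.478496 × 187.57 = 89.7515 g.

89.751 g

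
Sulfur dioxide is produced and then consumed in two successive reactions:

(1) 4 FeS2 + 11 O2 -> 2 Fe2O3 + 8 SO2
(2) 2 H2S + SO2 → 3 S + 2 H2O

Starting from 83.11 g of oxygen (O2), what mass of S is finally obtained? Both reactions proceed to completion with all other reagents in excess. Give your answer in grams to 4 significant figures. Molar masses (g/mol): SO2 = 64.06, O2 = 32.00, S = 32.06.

181.7 g

n(O2) = 83.110 / 32.00 = 2.5972 mol.
Step 1 gives a 11:8 ratio of O2 to SO2, so n(SO2) = 1.8889 mol.
In step 2 the SO2:S ratio is 1:3, so n(S) = 5.6666 mol.
Mass of S = 5.6666 × 32.06 = 181.67 g.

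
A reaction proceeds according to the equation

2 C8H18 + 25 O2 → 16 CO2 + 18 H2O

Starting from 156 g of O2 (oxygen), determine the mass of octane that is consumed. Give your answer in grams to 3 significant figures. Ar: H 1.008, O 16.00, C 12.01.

44.5 g

M(O2) = 2(16.00) = 32.00 g/mol.
M(C8H18) = 8(12.01) + 18(1.008) = 114.224 g/mol.
n(O2) = 156.0 g / 32.00 g/mol = 4.875 mol.
From the equation the O2:C8H18 mole ratio is 25:2, so n(C8H18) = 4.875 × 2/25 = 0.3900 mol.
Mass of C8H18 = 0.3900 mol × 114.224 g/mol = 44.55 g.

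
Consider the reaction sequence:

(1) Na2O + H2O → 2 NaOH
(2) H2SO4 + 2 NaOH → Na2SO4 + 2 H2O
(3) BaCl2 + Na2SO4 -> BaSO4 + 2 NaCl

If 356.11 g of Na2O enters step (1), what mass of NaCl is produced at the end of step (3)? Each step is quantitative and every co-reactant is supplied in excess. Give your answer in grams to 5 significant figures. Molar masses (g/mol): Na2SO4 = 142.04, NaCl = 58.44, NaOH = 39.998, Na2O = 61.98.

671.54 g

n(Na2O) = 356.11 / 61.98 = 5.74556 mol.
Reaction (1): Na2O→NaOH ratio 1:2 ⇒ n(NaOH) = 11.4911 mol.
Reaction (2): NaOH→Na2SO4 ratio 2:1 ⇒ n(Na2SO4) = 5.74556 mol.
Reaction (3): Na2SO4→NaCl ratio 1:2 ⇒ n(NaCl) = 11.4911 mol.
Mass of NaCl = 11.4911 × 58.44 = 671.541 g.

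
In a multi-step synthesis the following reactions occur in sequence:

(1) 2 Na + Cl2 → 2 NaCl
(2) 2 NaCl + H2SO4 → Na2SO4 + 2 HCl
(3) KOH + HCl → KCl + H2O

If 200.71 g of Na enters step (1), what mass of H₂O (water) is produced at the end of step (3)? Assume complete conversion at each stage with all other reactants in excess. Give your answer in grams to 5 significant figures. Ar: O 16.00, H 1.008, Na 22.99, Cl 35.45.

M(Na) = 22.99 g/mol.
M(H2O) = 2(1.008) + 16.00 = 18.016 g/mol.
n(Na) = 200.71 / 22.99 = 8.73032 mol.
Reaction (1): Na→NaCl ratio 2:2 ⇒ n(NaCl) = 8.73032 mol.
Reaction (2): NaCl→HCl ratio 2:2 ⇒ n(HCl) = 8.73032 mol.
Reaction (3): HCl→H2O ratio 1:1 ⇒ n(H2O) = 8.73032 mol.
Mass of H2O = 8.73032 × 18.016 = 157.285 g.

157.29 g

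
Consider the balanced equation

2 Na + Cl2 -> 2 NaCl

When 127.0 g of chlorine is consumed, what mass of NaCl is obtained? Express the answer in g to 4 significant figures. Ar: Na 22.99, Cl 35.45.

209.4 g

M(Cl2) = 2(35.45) = 70.90 g/mol.
M(NaCl) = 22.99 + 35.45 = 58.44 g/mol.
n(Cl2) = 127.00 g / 70.90 g/mol = 1.7913 mol.
From the equation the Cl2:NaCl mole ratio is 1:2, so n(NaCl) = 1.7913 × 2/1 = 3.5825 mol.
Mass of NaCl = 3.5825 mol × 58.44 g/mol = 209.36 g.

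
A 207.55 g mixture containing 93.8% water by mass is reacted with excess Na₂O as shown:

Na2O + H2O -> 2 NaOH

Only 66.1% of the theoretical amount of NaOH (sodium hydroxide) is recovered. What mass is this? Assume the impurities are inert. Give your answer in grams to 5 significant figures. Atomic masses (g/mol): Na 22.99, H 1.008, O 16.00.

Pure H2O available = 207.55 g × 0.938 = 194.682 g.
M(H2O) = 2(1.008) + 16.00 = 18.016 g/mol.
M(NaOH) = 22.99 + 16.00 + 1.008 = 39.998 g/mol.
n(H2O) = 194.682 g / 18.016 g/mol = 10.8061 mol.
From the equation the H2O:NaOH mole ratio is 1:2, so n(NaOH) = 10.8061 × 2/1 = 21.6121 mol.
Mass of NaOH = 21.6121 mol × 39.998 g/mol = 864.441 g.
Actual mass collected = 864.441 g × 0.661 = 571.396 g.

571.40 g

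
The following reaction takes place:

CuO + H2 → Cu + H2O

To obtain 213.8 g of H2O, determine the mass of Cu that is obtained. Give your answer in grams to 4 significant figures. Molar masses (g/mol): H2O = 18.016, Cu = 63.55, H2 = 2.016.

n(H2O) = 213.80 g / 18.016 g/mol = 11.867 mol.
From the equation the H2O:Cu mole ratio is 1:1, so n(Cu) = 11.867 × 1/1 = 11.867 mol.
Mass of Cu = 11.867 mol × 63.55 g/mol = 754.16 g.

754.2 g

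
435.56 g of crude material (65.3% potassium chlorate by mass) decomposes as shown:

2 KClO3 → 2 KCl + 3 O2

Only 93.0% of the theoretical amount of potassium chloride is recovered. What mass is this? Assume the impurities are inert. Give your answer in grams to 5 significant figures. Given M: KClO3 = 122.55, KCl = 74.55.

160.91 g

Pure KClO3 available = 435.56 g × 0.653 = 284.421 g.
n(KClO3) = 284.421 g / 122.55 g/mol = 2.32085 mol.
From the equation the KClO3:KCl mole ratio is 2:2, so n(KCl) = 2.32085 × 2/2 = 2.32085 mol.
Mass of KCl = 2.32085 mol × 74.55 g/mol = 173.020 g.
Actual mass collected = 173.020 g × 0.930 = 160.908 g.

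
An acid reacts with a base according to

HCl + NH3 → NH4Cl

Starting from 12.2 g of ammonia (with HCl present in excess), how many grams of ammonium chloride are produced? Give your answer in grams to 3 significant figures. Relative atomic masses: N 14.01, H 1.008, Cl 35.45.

M(NH3) = 14.01 + 3(1.008) = 17.034 g/mol.
M(NH4Cl) = 14.01 + 4(1.008) + 35.45 = 53.492 g/mol.
n(NH3) = 12.20 g / 17.034 g/mol = 0.7162 mol.
From the equation the NH3:NH4Cl mole ratio is 1:1, so n(NH4Cl) = 0.7162 × 1/1 = 0.7162 mol.
Mass of NH4Cl = 0.7162 mol × 53.492 g/mol = 38.31 g.

38.3 g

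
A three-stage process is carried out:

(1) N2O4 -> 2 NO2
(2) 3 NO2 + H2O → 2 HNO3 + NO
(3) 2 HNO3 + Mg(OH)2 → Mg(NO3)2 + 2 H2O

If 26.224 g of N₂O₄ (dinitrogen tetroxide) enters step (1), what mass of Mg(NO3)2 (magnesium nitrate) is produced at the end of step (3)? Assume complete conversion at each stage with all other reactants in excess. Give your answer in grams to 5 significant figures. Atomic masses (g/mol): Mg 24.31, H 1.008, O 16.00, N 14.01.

28.181 g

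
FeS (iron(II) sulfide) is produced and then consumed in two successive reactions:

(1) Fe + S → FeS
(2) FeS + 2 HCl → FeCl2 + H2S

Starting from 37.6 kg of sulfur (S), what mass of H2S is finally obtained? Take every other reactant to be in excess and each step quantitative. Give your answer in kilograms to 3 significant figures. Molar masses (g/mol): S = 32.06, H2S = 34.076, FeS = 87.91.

40.0 kg

37.6 kg = 37600 g.
n(S) = 37600 / 32.06 = 1173 mol.
Step 1 gives a 1:1 ratio of S to FeS, so n(FeS) = 1173 mol.
In step 2 the FeS:H2S ratio is 1:1, so n(H2S) = 1173 mol.
Mass of H2S = 1173 × 34.076 = 39960 g = 40.0 kg.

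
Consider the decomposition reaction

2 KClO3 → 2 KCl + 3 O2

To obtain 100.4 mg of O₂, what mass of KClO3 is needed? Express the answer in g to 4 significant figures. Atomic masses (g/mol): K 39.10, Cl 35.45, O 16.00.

0.2563 g

M(O2) = 2(16.00) = 32.00 g/mol.
M(KClO3) = 39.10 + 35.45 + 3(16.00) = 122.55 g/mol.
Convert: 100.4 mg = 0.10040 g.
n(O2) = 0.10040 g / 32.00 g/mol = 0.0031375 mol.
From the equation the O2:KClO3 mole ratio is 3:2, so n(KClO3) = 0.0031375 × 2/3 = 0.0020917 mol.
Mass of KClO3 = 0.0020917 mol × 122.55 g/mol = 0.25633 g.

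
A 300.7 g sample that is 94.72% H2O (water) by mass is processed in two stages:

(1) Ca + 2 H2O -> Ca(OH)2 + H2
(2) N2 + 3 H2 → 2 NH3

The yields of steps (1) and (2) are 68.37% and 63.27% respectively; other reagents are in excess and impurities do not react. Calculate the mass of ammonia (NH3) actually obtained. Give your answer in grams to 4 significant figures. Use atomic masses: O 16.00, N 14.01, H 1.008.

38.83 g

Pure H2O = 300.7 × 0.9472 = 284.82 g.
M(H2O) = 2(1.008) + 16.00 = 18.016 g/mol.
M(NH3) = 14.01 + 3(1.008) = 17.034 g/mol.
n(H2O) = 284.82 / 18.016 = 15.809 mol.
Step 1 (H2O:H2 = 2:1): theoretical n(H2) = 7.9047 mol; at 68.37% yield, n(H2) = 5.4045 mol.
Step 2 (H2:NH3 = 3:2): theoretical n(NH3) = 3.6030 mol, so theoretical mass = 3.6030 × 17.034 = 61.373 g.
At 63.27% yield, actual mass of NH3 = 61.373 × 0.6327 = 38.831 g.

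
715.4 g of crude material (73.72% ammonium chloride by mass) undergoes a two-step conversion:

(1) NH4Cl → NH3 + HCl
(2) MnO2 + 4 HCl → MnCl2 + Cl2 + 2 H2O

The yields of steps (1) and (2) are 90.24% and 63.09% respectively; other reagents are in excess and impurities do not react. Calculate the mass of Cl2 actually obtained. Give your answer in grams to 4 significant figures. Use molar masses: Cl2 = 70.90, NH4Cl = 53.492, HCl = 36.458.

Pure NH4Cl = 715.4 × 0.7372 = 527.39 g.
n(NH4Cl) = 527.39 / 53.492 = 9.8593 mol.
Step 1 (NH4Cl:HCl = 1:1): theoretical n(HCl) = 9.8593 mol; at 90.24% yield, n(HCl) = 8.8970 mol.
Step 2 (HCl:Cl2 = 4:1): theoretical n(Cl2) = 2.2243 mol, so theoretical mass = 2.2243 × 70.90 = 157.70 g.
At 63.09% yield, actual mass of Cl2 = 157.70 × 0.6309 = 99.493 g.

99.49 g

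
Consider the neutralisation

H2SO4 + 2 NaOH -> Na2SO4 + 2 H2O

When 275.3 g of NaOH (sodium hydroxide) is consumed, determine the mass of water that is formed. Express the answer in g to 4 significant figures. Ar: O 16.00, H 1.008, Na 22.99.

124.0 g

M(NaOH) = 22.99 + 16.00 + 1.008 = 39.998 g/mol.
M(H2O) = 2(1.008) + 16.00 = 18.016 g/mol.
n(NaOH) = 275.30 g / 39.998 g/mol = 6.8828 mol.
From the equation the NaOH:H2O mole ratio is 2:2, so n(H2O) = 6.8828 × 2/2 = 6.8828 mol.
Mass of H2O = 6.8828 mol × 18.016 g/mol = 124.00 g.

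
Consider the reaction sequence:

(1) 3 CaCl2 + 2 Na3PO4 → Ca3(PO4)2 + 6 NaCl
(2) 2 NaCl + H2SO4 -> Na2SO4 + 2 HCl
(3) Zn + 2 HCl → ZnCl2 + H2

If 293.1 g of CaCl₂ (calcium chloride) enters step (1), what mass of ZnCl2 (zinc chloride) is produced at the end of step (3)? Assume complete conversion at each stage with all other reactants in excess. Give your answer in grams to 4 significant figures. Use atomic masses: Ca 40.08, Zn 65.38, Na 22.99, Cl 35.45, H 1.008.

359.9 g

M(CaCl2) = 40.08 + 2(35.45) = 110.98 g/mol.
M(ZnCl2) = 65.38 + 2(35.45) = 136.28 g/mol.
n(CaCl2) = 293.1 / 110.98 = 2.6410 mol.
Reaction (1): CaCl2→NaCl ratio 3:6 ⇒ n(NaCl) = 5.2820 mol.
Reaction (2): NaCl→HCl ratio 2:2 ⇒ n(HCl) = 5.2820 mol.
Reaction (3): HCl→ZnCl2 ratio 2:1 ⇒ n(ZnCl2) = 2.6410 mol.
Mass of ZnCl2 = 2.6410 × 136.28 = 359.92 g.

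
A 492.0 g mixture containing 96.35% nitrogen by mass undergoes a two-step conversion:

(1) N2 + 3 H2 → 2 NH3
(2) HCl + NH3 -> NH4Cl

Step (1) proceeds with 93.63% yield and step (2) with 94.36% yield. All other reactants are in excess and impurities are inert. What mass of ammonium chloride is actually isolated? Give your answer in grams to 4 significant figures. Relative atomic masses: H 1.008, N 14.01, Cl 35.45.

1599 g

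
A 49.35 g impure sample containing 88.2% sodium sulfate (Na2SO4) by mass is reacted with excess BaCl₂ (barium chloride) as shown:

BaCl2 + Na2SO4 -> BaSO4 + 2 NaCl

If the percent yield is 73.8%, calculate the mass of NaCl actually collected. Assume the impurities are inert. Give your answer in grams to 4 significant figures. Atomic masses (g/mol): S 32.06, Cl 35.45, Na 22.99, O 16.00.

Pure Na2SO4 available = 49.35 g × 0.882 = 43.527 g.
M(Na2SO4) = 2(22.99) + 32.06 + 4(16.00) = 142.04 g/mol.
M(NaCl) = 22.99 + 35.45 = 58.44 g/mol.
n(Na2SO4) = 43.527 g / 142.04 g/mol = 0.30644 mol.
From the equation the Na2SO4:NaCl mole ratio is 1:2, so n(NaCl) = 0.30644 × 2/1 = 0.61288 mol.
Mass of NaCl = 0.61288 mol × 58.44 g/mol = 35.817 g.
Actual mass collected = 35.817 g × 0.738 = 26.433 g.

26.43 g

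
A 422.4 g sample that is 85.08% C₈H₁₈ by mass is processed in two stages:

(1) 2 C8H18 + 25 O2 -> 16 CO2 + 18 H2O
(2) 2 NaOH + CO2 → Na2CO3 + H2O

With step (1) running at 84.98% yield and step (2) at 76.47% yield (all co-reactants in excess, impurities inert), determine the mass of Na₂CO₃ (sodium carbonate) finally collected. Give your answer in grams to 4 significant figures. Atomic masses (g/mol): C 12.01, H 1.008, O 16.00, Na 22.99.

Pure C8H18 = 422.4 × 0.8508 = 359.38 g.
M(C8H18) = 8(12.01) + 18(1.008) = 114.224 g/mol.
M(Na2CO3) = 2(22.99) + 12.01 + 3(16.00) = 105.99 g/mol.
n(C8H18) = 359.38 / 114.224 = 3.1463 mol.
Step 1 (C8H18:CO2 = 2:16): theoretical n(CO2) = 25.170 mol; at 84.98% yield, n(CO2) = 21.390 mol.
Step 2 (CO2:Na2CO3 = 1:1): theoretical n(Na2CO3) = 21.390 mol, so theoretical mass = 21.390 × 105.99 = 2267.1 g.
At 76.47% yield, actual mass of Na2CO3 = 2267.1 × 0.7647 = 1733.6 g.

1734 g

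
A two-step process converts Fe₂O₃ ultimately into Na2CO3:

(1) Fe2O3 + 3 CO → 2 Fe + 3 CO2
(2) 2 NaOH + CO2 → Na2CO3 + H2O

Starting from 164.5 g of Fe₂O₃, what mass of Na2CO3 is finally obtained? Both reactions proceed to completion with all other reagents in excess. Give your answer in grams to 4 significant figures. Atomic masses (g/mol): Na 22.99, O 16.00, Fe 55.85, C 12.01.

M(Fe2O3) = 2(55.85) + 3(16.00) = 159.70 g/mol.
M(Na2CO3) = 2(22.99) + 12.01 + 3(16.00) = 105.99 g/mol.
n(Fe2O3) = 164.50 / 159.70 = 1.0301 mol.
Step 1 gives a 1:3 ratio of Fe2O3 to CO2, so n(CO2) = 3.0902 mol.
In step 2 the CO2:Na2CO3 ratio is 1:1, so n(Na2CO3) = 3.0902 mol.
Mass of Na2CO3 = 3.0902 × 105.99 = 327.53 g.

327.5 g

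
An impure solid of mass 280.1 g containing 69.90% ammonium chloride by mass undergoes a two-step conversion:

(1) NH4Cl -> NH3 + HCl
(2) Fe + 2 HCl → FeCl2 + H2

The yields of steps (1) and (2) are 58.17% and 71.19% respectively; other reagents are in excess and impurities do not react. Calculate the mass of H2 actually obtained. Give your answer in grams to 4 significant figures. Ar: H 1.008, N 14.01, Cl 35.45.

1.528 g

Pure NH4Cl = 280.1 × 0.6990 = 195.79 g.
M(NH4Cl) = 14.01 + 4(1.008) + 35.45 = 53.492 g/mol.
M(H2) = 2(1.008) = 2.016 g/mol.
n(NH4Cl) = 195.79 / 53.492 = 3.6602 mol.
Step 1 (NH4Cl:HCl = 1:1): theoretical n(HCl) = 3.6602 mol; at 58.17% yield, n(HCl) = 2.1291 mol.
Step 2 (HCl:H2 = 2:1): theoretical n(H2) = 1.0646 mol, so theoretical mass = 1.0646 × 2.016 = 2.1462 g.
At 71.19% yield, actual mass of H2 = 2.1462 × 0.7119 = 1.5278 g.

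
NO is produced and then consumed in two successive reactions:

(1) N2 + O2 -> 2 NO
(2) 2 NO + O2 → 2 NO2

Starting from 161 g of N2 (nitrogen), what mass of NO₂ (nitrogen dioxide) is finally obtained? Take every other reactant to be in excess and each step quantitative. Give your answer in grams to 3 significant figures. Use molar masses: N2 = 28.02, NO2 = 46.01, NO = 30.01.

n(N2) = 161.0 / 28.02 = 5.746 mol.
Step 1 gives a 1:2 ratio of N2 to NO, so n(NO) = 11.49 mol.
In step 2 the NO:NO2 ratio is 2:2, so n(NO2) = 11.49 mol.
Mass of NO2 = 11.49 × 46.01 = 528.7 g.

529 g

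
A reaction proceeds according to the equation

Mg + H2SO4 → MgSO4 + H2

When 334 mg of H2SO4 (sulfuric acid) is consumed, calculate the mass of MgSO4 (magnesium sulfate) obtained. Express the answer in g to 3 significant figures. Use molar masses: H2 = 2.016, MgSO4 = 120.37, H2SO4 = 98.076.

Convert: 334 mg = 0.3340 g.
n(H2SO4) = 0.3340 g / 98.076 g/mol = 0.003406 mol.
From the equation the H2SO4:MgSO4 mole ratio is 1:1, so n(MgSO4) = 0.003406 × 1/1 = 0.003406 mol.
Mass of MgSO4 = 0.003406 mol × 120.37 g/mol = 0.4099 g.

0.410 g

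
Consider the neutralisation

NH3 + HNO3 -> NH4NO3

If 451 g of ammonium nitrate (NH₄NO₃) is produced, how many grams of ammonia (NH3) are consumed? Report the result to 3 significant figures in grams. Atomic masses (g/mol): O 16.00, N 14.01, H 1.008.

96.0 g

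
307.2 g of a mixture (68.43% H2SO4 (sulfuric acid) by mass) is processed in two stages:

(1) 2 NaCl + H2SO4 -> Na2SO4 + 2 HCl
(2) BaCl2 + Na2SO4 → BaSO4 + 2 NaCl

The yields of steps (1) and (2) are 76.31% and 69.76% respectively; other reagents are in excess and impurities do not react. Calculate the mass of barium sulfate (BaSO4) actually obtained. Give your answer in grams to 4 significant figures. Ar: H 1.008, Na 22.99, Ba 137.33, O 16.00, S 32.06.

266.3 g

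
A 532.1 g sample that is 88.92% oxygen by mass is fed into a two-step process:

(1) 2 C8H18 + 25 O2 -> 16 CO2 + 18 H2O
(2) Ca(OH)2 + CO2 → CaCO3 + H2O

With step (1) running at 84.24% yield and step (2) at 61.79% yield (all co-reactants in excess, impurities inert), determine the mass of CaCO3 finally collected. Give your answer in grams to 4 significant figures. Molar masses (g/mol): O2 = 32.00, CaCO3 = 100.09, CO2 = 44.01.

Pure O2 = 532.1 × 0.8892 = 473.14 g.
n(O2) = 473.14 / 32.00 = 14.786 mol.
Step 1 (O2:CO2 = 25:16): theoretical n(CO2) = 9.4629 mol; at 84.24% yield, n(CO2) = 7.9715 mol.
Step 2 (CO2:CaCO3 = 1:1): theoretical n(CaCO3) = 7.9715 mol, so theoretical mass = 7.9715 × 100.09 = 797.87 g.
At 61.79% yield, actual mass of CaCO3 = 797.87 × 0.6179 = 493.00 g.

493.0 g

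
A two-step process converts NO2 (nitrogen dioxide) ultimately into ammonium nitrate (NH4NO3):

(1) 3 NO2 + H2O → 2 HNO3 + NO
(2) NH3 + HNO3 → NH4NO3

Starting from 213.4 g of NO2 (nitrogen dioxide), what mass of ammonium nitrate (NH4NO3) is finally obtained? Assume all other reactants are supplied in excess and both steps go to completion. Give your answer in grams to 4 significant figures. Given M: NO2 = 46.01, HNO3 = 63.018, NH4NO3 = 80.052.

247.5 g

n(NO2) = 213.40 / 46.01 = 4.6381 mol.
Step 1 gives a 3:2 ratio of NO2 to HNO3, so n(HNO3) = 3.0921 mol.
In step 2 the HNO3:NH4NO3 ratio is 1:1, so n(NH4NO3) = 3.0921 mol.
Mass of NH4NO3 = 3.0921 × 80.052 = 247.53 g.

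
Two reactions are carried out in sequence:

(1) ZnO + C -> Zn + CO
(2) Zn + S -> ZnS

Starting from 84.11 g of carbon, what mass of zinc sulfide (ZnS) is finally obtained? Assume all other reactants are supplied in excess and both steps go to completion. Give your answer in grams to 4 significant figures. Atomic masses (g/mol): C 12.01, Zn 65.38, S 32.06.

682.4 g

M(C) = 12.01 g/mol.
M(ZnS) = 65.38 + 32.06 = 97.44 g/mol.
n(C) = 84.110 / 12.01 = 7.0033 mol.
Step 1 gives a 1:1 ratio of C to Zn, so n(Zn) = 7.0033 mol.
In step 2 the Zn:ZnS ratio is 1:1, so n(ZnS) = 7.0033 mol.
Mass of ZnS = 7.0033 × 97.44 = 682.40 g.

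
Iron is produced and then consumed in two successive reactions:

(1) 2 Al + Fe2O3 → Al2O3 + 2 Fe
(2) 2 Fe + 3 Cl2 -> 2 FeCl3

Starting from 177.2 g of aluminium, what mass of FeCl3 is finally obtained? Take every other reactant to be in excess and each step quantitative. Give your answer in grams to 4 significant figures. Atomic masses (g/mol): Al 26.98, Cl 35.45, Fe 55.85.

M(Al) = 26.98 g/mol.
M(FeCl3) = 55.85 + 3(35.45) = 162.20 g/mol.
n(Al) = 177.20 / 26.98 = 6.5678 mol.
Step 1 gives a 2:2 ratio of Al to Fe, so n(Fe) = 6.5678 mol.
In step 2 the Fe:FeCl3 ratio is 2:2, so n(FeCl3) = 6.5678 mol.
Mass of FeCl3 = 6.5678 × 162.20 = 1065.3 g.

1065 g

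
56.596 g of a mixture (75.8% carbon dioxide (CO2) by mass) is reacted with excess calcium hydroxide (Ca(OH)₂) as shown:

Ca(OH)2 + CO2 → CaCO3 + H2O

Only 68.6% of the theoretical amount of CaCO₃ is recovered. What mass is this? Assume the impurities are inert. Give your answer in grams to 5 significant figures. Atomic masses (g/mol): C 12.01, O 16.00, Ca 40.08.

Pure CO2 available = 56.596 g × 0.758 = 42.8998 g.
M(CO2) = 12.01 + 2(16.00) = 44.01 g/mol.
M(CaCO3) = 40.08 + 12.01 + 3(16.00) = 100.09 g/mol.
n(CO2) = 42.8998 g / 44.01 g/mol = 0.974773 mol.
From the equation the CO2:CaCO3 mole ratio is 1:1, so n(CaCO3) = 0.974773 × 1/1 = 0.974773 mol.
Mass of CaCO3 = 0.974773 mol × 100.09 g/mol = 97.5650 g.
Actual mass collected = 97.5650 g × 0.686 = 66.9296 g.

66.930 g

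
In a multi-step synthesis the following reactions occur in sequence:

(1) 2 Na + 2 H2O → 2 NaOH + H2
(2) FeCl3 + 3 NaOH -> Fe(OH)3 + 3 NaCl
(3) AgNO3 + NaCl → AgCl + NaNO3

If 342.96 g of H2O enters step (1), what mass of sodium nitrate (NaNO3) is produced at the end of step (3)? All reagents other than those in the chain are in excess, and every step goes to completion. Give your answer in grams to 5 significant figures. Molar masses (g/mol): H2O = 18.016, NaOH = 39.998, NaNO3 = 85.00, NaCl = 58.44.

n(H2O) = 342.96 / 18.016 = 19.0364 mol.
Reaction (1): H2O→NaOH ratio 2:2 ⇒ n(NaOH) = 19.0364 mol.
Reaction (2): NaOH→NaCl ratio 3:3 ⇒ n(NaCl) = 19.0364 mol.
Reaction (3): NaCl→NaNO3 ratio 1:1 ⇒ n(NaNO3) = 19.0364 mol.
Mass of NaNO3 = 19.0364 × 85.00 = 1618.10 g.

1618.1 g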